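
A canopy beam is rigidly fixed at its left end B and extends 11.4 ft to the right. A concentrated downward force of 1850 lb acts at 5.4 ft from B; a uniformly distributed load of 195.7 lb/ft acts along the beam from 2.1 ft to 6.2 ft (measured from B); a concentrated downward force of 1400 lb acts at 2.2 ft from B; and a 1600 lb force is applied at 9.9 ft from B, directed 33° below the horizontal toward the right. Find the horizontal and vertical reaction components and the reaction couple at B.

B_x = -1342 lb, B_y = 4924 lb, M_B = 25030 lb·ft

Resultant of the distributed load: 195.7 × 4.1 = 802.37 lb at 4.15 ft from B.
ΣF_x = 0: B_x + 1600·cos33° = 0 → B_x = -1342 lb.
ΣF_y = 0: B_y − 1850 − 195.7·4.1 − 1400 − 1600·sin33° = 0 → B_y = 4924 lb.
ΣM about B: M_B − 1850·5.4 − (195.7·4.1)·4.15 − 1400·2.2 − 1600·sin33°·9.9 = 0 → M_B = 25030 lb·ft.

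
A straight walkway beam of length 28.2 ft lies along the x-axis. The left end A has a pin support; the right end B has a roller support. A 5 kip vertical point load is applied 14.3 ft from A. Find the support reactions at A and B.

Taking moments about A: B_y·28.2 − 5·14.3 = 0 → B_y = 71.5/28.2 = 2.53546 ≈ 2.535 kip.
ΣF_y = 0: A_y + 2.53546 − 5 = 0 → A_y = 2.465 kip.
ΣF_x = 0: no horizontal applied forces, so A_x = 0.

A_x = 0, A_y = 2.465 kip, B_y = 2.535 kip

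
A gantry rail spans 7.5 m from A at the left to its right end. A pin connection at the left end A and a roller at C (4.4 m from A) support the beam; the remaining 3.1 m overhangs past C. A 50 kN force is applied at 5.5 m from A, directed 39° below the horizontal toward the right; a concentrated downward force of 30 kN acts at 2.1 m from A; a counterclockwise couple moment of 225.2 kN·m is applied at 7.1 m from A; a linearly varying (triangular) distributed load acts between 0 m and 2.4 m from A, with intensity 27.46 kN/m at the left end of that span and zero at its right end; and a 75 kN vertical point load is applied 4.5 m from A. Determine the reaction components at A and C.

Resultant of the triangular load: ½ × 27.46 × 2.4 = 32.952 kN, acting at 0.8 m from A (one-third of the span from the peak).
Moments about A: C_y·4.4 − 50·sin39°·5.5 − 30·2.1 + 225.2 − (½·27.46·2.4)·0.8 − 75·4.5 = 0 → C_y = 374.725/4.4 = 85.1648 ≈ 85.16 kN.
ΣF_y = 0: A_y + 85.1648 − 50·sin39° − 30 − ½·27.46·2.4 − 75 = 0 → A_y = 84.25 kN.
ΣF_x = 0: A_x + 50·cos39° = 0 → A_x = -38.86 kN.

A_x = -38.86 kN, A_y = 84.25 kN, C_y = 85.16 kN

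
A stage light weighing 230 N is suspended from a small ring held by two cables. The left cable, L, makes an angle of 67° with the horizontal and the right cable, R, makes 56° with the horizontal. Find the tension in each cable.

T_L = 153.4 N, T_R = 107.2 N

ΣF_x = 0: −T_L·cos67° + T_R·cos56° = 0 → T_R = 0.698741·T_L.
ΣF_y = 0: T_L·sin67° + T_R·sin56° = 230.
Substitute: T_L·(0.920505 + 0.698741·0.829038) = 230 → T_L = 153.355 ≈ 153.4 N.
Then T_R = 0.698741 × 153.355 = 107.2 N.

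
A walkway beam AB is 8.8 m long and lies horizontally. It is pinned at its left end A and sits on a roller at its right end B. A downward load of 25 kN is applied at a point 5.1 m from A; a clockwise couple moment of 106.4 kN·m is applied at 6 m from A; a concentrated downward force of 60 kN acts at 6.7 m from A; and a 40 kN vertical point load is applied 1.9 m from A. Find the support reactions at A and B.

A_x = 0, A_y = 44.10 kN, B_y = 80.90 kN

Moments about A: B_y·8.8 − 25·5.1 − 106.4 − 60·6.7 − 40·1.9 = 0 → B_y = 711.9/8.8 = 80.8977 ≈ 80.90 kN.
ΣF_y = 0: A_y + 80.8977 − 25 − 60 − 40 = 0 → A_y = 44.10 kN.
ΣF_x = 0: no horizontal applied forces, so A_x = 0.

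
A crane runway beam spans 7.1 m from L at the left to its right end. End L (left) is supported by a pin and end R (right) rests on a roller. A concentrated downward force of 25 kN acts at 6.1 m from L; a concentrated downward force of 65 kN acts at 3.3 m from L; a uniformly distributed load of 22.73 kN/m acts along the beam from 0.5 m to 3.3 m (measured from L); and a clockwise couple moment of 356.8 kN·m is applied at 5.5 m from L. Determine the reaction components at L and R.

Resultant of the distributed load: 22.73 × 2.8 = 63.644 kN at 1.9 m from L.
Taking moments about L: R_y·7.1 − 25·6.1 − 65·3.3 − (22.73·2.8)·1.9 − 356.8 = 0 → R_y = 844.7236/7.1 = 118.975 ≈ 119.0 kN.
ΣF_y = 0: L_y + 118.975 − 25 − 65 − 22.73·2.8 = 0 → L_y = 34.67 kN.
ΣF_x = 0: no horizontal applied forces, so L_x = 0.

L_x = 0, L_y = 34.67 kN, R_y = 119.0 kN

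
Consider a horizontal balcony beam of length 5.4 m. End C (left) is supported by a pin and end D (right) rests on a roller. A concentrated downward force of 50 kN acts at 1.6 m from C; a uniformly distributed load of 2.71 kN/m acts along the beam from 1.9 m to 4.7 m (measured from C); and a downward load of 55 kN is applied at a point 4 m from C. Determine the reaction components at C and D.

C_x = 0, C_y = 52.40 kN, D_y = 60.19 kN

Resultant of the distributed load: 2.71 × 2.8 = 7.588 kN at 3.3 m from C.
ΣM about C: D_y·5.4 − 50·1.6 − (2.71·2.8)·3.3 − 55·4 = 0 → D_y = 325.0404/5.4 = 60.1927 ≈ 60.19 kN.
ΣF_y = 0: C_y + 60.1927 − 50 − 2.71·2.8 − 55 = 0 → C_y = 52.40 kN.
ΣF_x = 0: no horizontal applied forces, so C_x = 0.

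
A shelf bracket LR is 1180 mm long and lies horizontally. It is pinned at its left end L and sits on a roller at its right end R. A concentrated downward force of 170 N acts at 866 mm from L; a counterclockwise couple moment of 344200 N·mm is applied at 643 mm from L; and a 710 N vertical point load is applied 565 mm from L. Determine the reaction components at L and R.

L_x = 0, L_y = 707.0 N, R_y = 173.0 N

Taking moments about L: R_y·1180 − 170·866 + 344200 − 710·565 = 0 → R_y = 204170/1180 = 173.025 ≈ 173.0 N.
ΣF_y = 0: L_y + 173.025 − 170 − 710 = 0 → L_y = 707.0 N.
ΣF_x = 0: no horizontal applied forces, so L_x = 0.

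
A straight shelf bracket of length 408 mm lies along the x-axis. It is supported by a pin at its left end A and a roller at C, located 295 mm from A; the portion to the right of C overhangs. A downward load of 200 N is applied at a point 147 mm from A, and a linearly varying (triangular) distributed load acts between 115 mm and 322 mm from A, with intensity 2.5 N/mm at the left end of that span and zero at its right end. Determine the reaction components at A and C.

A_x = 0, A_y = 197.7 N, C_y = 261.1 N

Resultant of the triangular load: ½ × 2.5 × 207 = 258.75 N, acting at 184 mm from A (one-third of the span from the peak).
Taking moments about A: C_y·295 − 200·147 − (½·2.5·207)·184 = 0 → C_y = 77010/295 = 261.051 ≈ 261.1 N.
ΣF_y = 0: A_y + 261.051 − 200 − ½·2.5·207 = 0 → A_y = 197.7 N.
ΣF_x = 0: no horizontal applied forces, so A_x = 0.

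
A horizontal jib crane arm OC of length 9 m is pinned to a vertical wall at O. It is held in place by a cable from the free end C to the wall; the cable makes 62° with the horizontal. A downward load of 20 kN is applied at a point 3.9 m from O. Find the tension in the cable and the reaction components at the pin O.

T = 9.816 kN, O_x = 4.608 kN, O_y = 11.33 kN

ΣM about O: T·sin62°·9 − 20·3.9 = 0 → T = 78/(9·0.882948) = 9.8156 ≈ 9.816 kN.
ΣF_x = 0: O_x − T·cos62° = 0 → O_x = 9.8156 × 0.469472 = 4.608 kN.
ΣF_y = 0: O_y + T·sin62° − 20 = 0 → O_y = 20 − 9.8156 × 0.882948 = 11.33 kN.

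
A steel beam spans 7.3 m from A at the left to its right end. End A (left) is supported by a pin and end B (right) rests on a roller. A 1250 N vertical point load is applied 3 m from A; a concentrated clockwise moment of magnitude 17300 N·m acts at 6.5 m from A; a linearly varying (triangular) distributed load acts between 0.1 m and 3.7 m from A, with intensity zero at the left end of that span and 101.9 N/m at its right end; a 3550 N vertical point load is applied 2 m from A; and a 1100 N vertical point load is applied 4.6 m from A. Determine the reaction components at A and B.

Resultant of the triangular load: ½ × 101.9 × 3.6 = 183.42 N, acting at 2.5 m from A (one-third of the span from the peak).
Taking moments about A: B_y·7.3 − 1250·3 − 17300 − (½·101.9·3.6)·2.5 − 3550·2 − 1100·4.6 = 0 → B_y = 33668.55/7.3 = 4612.13 ≈ 4612 N.
ΣF_y = 0: A_y + 4612.13 − 1250 − ½·101.9·3.6 − 3550 − 1100 = 0 → A_y = 1471 N.
ΣF_x = 0: no horizontal applied forces, so A_x = 0.

A_x = 0, A_y = 1471 N, B_y = 4612 N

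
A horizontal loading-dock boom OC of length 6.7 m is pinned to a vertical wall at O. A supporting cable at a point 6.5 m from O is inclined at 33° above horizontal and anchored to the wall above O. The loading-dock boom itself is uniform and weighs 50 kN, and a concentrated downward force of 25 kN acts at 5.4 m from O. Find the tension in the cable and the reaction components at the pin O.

ΣM about O: T·sin33°·6.5 − 50·3.35 − 25·5.4 = 0 → T = 302.5/(6.5·0.544639) = 85.4483 ≈ 85.45 kN.
ΣF_x = 0: O_x − T·cos33° = 0 → O_x = 85.4483 × 0.838671 = 71.66 kN.
ΣF_y = 0: O_y + T·sin33° − 50 − 25 = 0 → O_y = 75 − 85.4483 × 0.544639 = 28.46 kN.

T = 85.45 kN, O_x = 71.66 kN, O_y = 28.46 kN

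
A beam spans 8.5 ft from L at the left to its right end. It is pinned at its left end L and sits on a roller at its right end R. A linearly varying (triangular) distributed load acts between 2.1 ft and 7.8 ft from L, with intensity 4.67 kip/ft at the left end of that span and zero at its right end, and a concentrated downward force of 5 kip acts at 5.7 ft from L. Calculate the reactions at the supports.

L_x = 0, L_y = 8.693 kip, R_y = 9.616 kip

Resultant of the triangular load: ½ × 4.67 × 5.7 = 13.3095 kip, acting at 4 ft from L (one-third of the span from the peak).
ΣM about L: R_y·8.5 − (½·4.67·5.7)·4 − 5·5.7 = 0 → R_y = 81.738/8.5 = 9.61624 ≈ 9.616 kip.
ΣF_y = 0: L_y + 9.61624 − ½·4.67·5.7 − 5 = 0 → L_y = 8.693 kip.
ΣF_x = 0: no horizontal applied forces, so L_x = 0.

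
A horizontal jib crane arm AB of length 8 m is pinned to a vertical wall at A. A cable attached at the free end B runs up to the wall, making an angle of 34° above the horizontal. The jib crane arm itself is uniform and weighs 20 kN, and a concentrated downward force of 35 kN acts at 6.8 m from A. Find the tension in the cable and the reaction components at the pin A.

ΣM about A: T·sin34°·8 − 20·4 − 35·6.8 = 0 → T = 318/(8·0.559193) = 71.0846 ≈ 71.08 kN.
ΣF_x = 0: A_x − T·cos34° = 0 → A_x = 71.0846 × 0.829038 = 58.93 kN.
ΣF_y = 0: A_y + T·sin34° − 20 − 35 = 0 → A_y = 55 − 71.0846 × 0.559193 = 15.25 kN.

T = 71.08 kN, A_x = 58.93 kN, A_y = 15.25 kN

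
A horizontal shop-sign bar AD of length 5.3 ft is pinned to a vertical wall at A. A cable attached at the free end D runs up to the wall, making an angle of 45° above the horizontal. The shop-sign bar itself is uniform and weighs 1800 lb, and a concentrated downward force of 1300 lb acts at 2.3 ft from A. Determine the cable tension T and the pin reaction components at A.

ΣM about A: T·sin45°·5.3 − 1800·2.65 − 1300·2.3 = 0 → T = 7760/(5.3·0.707107) = 2070.62 ≈ 2071 lb.
ΣF_x = 0: A_x − T·cos45° = 0 → A_x = 2070.62 × 0.707107 = 1464 lb.
ΣF_y = 0: A_y + T·sin45° − 1800 − 1300 = 0 → A_y = 3100 − 2070.62 × 0.707107 = 1636 lb.

T = 2071 lb, A_x = 1464 lb, A_y = 1636 lb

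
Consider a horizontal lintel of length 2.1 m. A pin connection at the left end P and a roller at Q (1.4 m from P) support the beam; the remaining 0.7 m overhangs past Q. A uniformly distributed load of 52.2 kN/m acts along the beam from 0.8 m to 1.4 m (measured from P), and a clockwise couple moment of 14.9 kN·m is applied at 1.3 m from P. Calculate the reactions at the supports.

Resultant of the distributed load: 52.2 × 0.6 = 31.32 kN at 1.1 m from P.
Moments about P: Q_y·1.4 − (52.2·0.6)·1.1 − 14.9 = 0 → Q_y = 49.352/1.4 = 35.2514 ≈ 35.25 kN.
ΣF_y = 0: P_y + 35.2514 − 52.2·0.6 = 0 → P_y = -3.931 kN.
ΣF_x = 0: no horizontal applied forces, so P_x = 0.

P_x = 0, P_y = -3.931 kN, Q_y = 35.25 kN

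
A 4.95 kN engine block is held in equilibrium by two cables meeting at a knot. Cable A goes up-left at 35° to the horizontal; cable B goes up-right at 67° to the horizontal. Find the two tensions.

T_A = 1.977 kN, T_B = 4.145 kN

ΣF_x = 0: −T_A·cos35° + T_B·cos67° = 0 → T_B = 2.09646·T_A.
ΣF_y = 0: T_A·sin35° + T_B·sin67° = 4.95.
Substitute: T_A·(0.573576 + 2.09646·0.920505) = 4.95 → T_A = 1.97733 ≈ 1.977 kN.
Then T_B = 2.09646 × 1.97733 = 4.145 kN.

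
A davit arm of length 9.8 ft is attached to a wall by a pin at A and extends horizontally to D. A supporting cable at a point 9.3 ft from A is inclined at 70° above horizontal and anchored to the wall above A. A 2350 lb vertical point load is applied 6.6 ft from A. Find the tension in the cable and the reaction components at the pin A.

T = 1775 lb, A_x = 607.0 lb, A_y = 682.3 lb

ΣM about A: T·sin70°·9.3 − 2350·6.6 = 0 → T = 15510/(9.3·0.939693) = 1774.77 ≈ 1775 lb.
ΣF_x = 0: A_x − T·cos70° = 0 → A_x = 1774.77 × 0.34202 = 607.0 lb.
ΣF_y = 0: A_y + T·sin70° − 2350 = 0 → A_y = 2350 − 1774.77 × 0.939693 = 682.3 lb.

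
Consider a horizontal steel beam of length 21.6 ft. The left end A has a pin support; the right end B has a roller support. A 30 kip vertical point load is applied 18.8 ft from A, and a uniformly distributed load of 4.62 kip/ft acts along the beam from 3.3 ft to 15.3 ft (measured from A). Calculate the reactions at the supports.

Resultant of the distributed load: 4.62 × 12 = 55.44 kip at 9.3 ft from A.
ΣM about A: B_y·21.6 − 30·18.8 − (4.62·12)·9.3 = 0 → B_y = 1079.592/21.6 = 49.9811 ≈ 49.98 kip.
ΣF_y = 0: A_y + 49.9811 − 30 − 4.62·12 = 0 → A_y = 35.46 kip.
ΣF_x = 0: no horizontal applied forces, so A_x = 0.

A_x = 0, A_y = 35.46 kip, B_y = 49.98 kip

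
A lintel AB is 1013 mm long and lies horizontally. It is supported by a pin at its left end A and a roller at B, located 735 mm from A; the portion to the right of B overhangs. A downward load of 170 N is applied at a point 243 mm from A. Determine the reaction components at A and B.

Moments about A: B_y·735 − 170·243 = 0 → B_y = 41310/735 = 56.2041 ≈ 56.20 N.
ΣF_y = 0: A_y + 56.2041 − 170 = 0 → A_y = 113.8 N.
ΣF_x = 0: no horizontal applied forces, so A_x = 0.

A_x = 0, A_y = 113.8 N, B_y = 56.20 N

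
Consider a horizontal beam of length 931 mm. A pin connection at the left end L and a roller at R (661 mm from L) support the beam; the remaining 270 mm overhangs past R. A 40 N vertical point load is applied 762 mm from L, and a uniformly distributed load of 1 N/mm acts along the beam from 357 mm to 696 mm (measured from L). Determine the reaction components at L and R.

Resultant of the distributed load: 1 × 339 = 339 N at 526.5 mm from L.
Moments about L: R_y·661 − 40·762 − (1·339)·526.5 = 0 → R_y = 208963.5/661 = 316.132 ≈ 316.1 N.
ΣF_y = 0: L_y + 316.132 − 40 − 1·339 = 0 → L_y = 62.87 N.
ΣF_x = 0: no horizontal applied forces, so L_x = 0.

L_x = 0, L_y = 62.87 N, R_y = 316.1 N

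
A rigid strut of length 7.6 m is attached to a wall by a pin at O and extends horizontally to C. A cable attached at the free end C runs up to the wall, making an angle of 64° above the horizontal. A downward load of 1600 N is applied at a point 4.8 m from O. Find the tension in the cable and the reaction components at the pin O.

T = 1124 N, O_x = 492.9 N, O_y = 589.5 N

ΣM about O: T·sin64°·7.6 − 1600·4.8 = 0 → T = 7680/(7.6·0.898794) = 1124.31 ≈ 1124 N.
ΣF_x = 0: O_x − T·cos64° = 0 → O_x = 1124.31 × 0.438371 = 492.9 N.
ΣF_y = 0: O_y + T·sin64° − 1600 = 0 → O_y = 1600 − 1124.31 × 0.898794 = 589.5 N.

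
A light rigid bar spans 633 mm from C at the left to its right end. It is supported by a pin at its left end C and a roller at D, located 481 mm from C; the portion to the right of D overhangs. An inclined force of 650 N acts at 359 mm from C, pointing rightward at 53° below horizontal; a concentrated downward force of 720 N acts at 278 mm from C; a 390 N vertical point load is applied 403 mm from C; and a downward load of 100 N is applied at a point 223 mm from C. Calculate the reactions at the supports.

Moments about C: D_y·481 − 650·sin53°·359 − 720·278 − 390·403 − 100·223 = 0 → D_y = 565992/481 = 1176.7 ≈ 1177 N.
ΣF_y = 0: C_y + 1176.7 − 650·sin53° − 720 − 390 − 100 = 0 → C_y = 552.4 N.
ΣF_x = 0: C_x + 650·cos53° = 0 → C_x = -391.2 N.

C_x = -391.2 N, C_y = 552.4 N, D_y = 1177 N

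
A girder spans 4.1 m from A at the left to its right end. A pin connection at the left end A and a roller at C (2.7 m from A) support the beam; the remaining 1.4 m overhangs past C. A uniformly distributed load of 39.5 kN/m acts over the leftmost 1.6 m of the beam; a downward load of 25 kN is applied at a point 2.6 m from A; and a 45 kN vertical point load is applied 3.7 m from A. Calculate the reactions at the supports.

A_x = 0, A_y = 28.73 kN, C_y = 104.5 kN

Resultant of the distributed load: 39.5 × 1.6 = 63.2 kN at 0.8 m from A.
Taking moments about A: C_y·2.7 − (39.5·1.6)·0.8 − 25·2.6 − 45·3.7 = 0 → C_y = 282.06/2.7 = 104.467 ≈ 104.5 kN.
ΣF_y = 0: A_y + 104.467 − 39.5·1.6 − 25 − 45 = 0 → A_y = 28.73 kN.
ΣF_x = 0: no horizontal applied forces, so A_x = 0.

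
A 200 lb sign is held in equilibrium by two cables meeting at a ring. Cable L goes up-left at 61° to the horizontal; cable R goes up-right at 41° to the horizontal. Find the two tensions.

ΣF_x = 0: −T_L·cos61° + T_R·cos41° = 0 → T_R = 0.642379·T_L.
ΣF_y = 0: T_L·sin61° + T_R·sin41° = 200.
Substitute: T_L·(0.87462 + 0.642379·0.656059) = 200 → T_L = 154.314 ≈ 154.3 lb.
Then T_R = 0.642379 × 154.314 = 99.13 lb.

T_L = 154.3 lb, T_R = 99.13 lb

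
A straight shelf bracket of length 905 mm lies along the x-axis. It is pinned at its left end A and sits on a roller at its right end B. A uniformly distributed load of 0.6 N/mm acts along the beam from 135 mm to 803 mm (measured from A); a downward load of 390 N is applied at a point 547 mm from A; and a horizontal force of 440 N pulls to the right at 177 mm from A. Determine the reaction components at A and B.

A_x = -440.0 N, A_y = 347.4 N, B_y = 443.4 N

Resultant of the distributed load: 0.6 × 668 = 400.8 N at 469 mm from A.
Taking moments about A: B_y·905 − (0.6·668)·469 − 390·547 = 0 → B_y = 401305.2/905 = 443.431 ≈ 443.4 N.
ΣF_y = 0: A_y + 443.431 − 0.6·668 − 390 = 0 → A_y = 347.4 N.
ΣF_x = 0: A_x + 440 = 0 → A_x = -440.0 N.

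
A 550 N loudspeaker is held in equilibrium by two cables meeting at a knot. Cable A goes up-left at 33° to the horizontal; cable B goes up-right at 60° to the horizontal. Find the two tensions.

T_A = 275.4 N, T_B = 461.9 N

ΣF_x = 0: −T_A·cos33° + T_B·cos60° = 0 → T_B = 1.67734·T_A.
ΣF_y = 0: T_A·sin33° + T_B·sin60° = 550.
Substitute: T_A·(0.544639 + 1.67734·0.866025) = 550 → T_A = 275.378 ≈ 275.4 N.
Then T_B = 1.67734 × 275.378 = 461.9 N.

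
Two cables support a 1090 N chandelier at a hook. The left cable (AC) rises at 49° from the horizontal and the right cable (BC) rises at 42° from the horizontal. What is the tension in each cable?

T_AC = 810.2 N, T_BC = 715.2 N

ΣF_x = 0: −T_AC·cos49° + T_BC·cos42° = 0 → T_BC = 0.882815·T_AC.
ΣF_y = 0: T_AC·sin49° + T_BC·sin42° = 1090.
Substitute: T_AC·(0.75471 + 0.882815·0.669131) = 1090 → T_AC = 810.151 ≈ 810.2 N.
Then T_BC = 0.882815 × 810.151 = 715.2 N.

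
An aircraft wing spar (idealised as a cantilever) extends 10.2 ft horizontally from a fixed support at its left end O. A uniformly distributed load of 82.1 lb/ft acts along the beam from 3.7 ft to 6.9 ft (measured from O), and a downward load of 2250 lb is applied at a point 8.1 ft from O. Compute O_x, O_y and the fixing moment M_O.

O_x = 0, O_y = 2513 lb, M_O = 19620 lb·ft

Resultant of the distributed load: 82.1 × 3.2 = 262.72 lb at 5.3 ft from O.
ΣF_x = 0: O_x = 0.
ΣF_y = 0: O_y − 82.1·3.2 − 2250 = 0 → O_y = 2513 lb.
ΣM about O: M_O − (82.1·3.2)·5.3 − 2250·8.1 = 0 → M_O = 19620 lb·ft.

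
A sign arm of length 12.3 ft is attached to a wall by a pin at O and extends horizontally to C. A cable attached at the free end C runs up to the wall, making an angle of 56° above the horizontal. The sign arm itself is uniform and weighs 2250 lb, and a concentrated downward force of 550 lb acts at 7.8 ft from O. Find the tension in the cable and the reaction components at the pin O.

ΣM about O: T·sin56°·12.3 − 2250·6.15 − 550·7.8 = 0 → T = 18127.5/(12.3·0.829038) = 1777.7 ≈ 1778 lb.
ΣF_x = 0: O_x − T·cos56° = 0 → O_x = 1777.7 × 0.559193 = 994.1 lb.
ΣF_y = 0: O_y + T·sin56° − 2250 − 550 = 0 → O_y = 2800 − 1777.7 × 0.829038 = 1326 lb.

T = 1778 lb, O_x = 994.1 lb, O_y = 1326 lb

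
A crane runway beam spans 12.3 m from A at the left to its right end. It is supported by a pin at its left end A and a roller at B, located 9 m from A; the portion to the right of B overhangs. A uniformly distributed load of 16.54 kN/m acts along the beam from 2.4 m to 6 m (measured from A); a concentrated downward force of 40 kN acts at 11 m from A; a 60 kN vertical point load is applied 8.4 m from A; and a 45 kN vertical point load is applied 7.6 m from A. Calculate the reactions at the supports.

Resultant of the distributed load: 16.54 × 3.6 = 59.544 kN at 4.2 m from A.
Moments about A: B_y·9 − (16.54·3.6)·4.2 − 40·11 − 60·8.4 − 45·7.6 = 0 → B_y = 1536.0848/9 = 170.676 ≈ 170.7 kN.
ΣF_y = 0: A_y + 170.676 − 16.54·3.6 − 40 − 60 − 45 = 0 → A_y = 33.87 kN.
ΣF_x = 0: no horizontal applied forces, so A_x = 0.

A_x = 0, A_y = 33.87 kN, B_y = 170.7 kN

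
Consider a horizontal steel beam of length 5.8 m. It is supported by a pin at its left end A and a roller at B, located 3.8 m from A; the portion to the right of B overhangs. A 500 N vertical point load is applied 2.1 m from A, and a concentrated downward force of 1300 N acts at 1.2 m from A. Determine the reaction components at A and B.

A_x = 0, A_y = 1113 N, B_y = 686.8 N

Moments about A: B_y·3.8 − 500·2.1 − 1300·1.2 = 0 → B_y = 2610/3.8 = 686.842 ≈ 686.8 N.
ΣF_y = 0: A_y + 686.842 − 500 − 1300 = 0 → A_y = 1113 N.
ΣF_x = 0: no horizontal applied forces, so A_x = 0.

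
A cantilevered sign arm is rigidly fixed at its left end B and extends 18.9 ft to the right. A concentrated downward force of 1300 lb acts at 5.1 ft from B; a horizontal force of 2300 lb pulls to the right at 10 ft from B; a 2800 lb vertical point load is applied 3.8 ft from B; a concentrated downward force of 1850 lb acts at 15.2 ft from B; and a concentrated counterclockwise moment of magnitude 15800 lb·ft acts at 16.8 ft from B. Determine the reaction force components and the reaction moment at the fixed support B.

B_x = -2300 lb, B_y = 5950 lb, M_B = 29590 lb·ft

ΣF_x = 0: B_x + 2300 = 0 → B_x = -2300 lb.
ΣF_y = 0: B_y − 1300 − 2800 − 1850 = 0 → B_y = 5950 lb.
ΣM about B: M_B − 1300·5.1 − 2800·3.8 − 1850·15.2 + 15800 = 0 → M_B = 29590 lb·ft.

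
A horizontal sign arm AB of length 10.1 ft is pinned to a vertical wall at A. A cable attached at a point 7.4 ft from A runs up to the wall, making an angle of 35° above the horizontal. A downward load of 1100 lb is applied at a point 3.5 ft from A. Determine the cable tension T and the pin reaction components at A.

ΣM about A: T·sin35°·7.4 − 1100·3.5 = 0 → T = 3850/(7.4·0.573576) = 907.064 ≈ 907.1 lb.
ΣF_x = 0: A_x − T·cos35° = 0 → A_x = 907.064 × 0.819152 = 743.0 lb.
ΣF_y = 0: A_y + T·sin35° − 1100 = 0 → A_y = 1100 − 907.064 × 0.573576 = 579.7 lb.

T = 907.1 lb, A_x = 743.0 lb, A_y = 579.7 lb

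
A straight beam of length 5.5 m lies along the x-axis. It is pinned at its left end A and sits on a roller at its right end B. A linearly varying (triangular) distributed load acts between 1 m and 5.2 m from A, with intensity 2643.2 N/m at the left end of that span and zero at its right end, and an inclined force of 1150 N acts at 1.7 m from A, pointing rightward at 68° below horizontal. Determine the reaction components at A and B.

A_x = -430.8 N, A_y = 3865 N, B_y = 2752 N

Resultant of the triangular load: ½ × 2643.2 × 4.2 = 5550.72 N, acting at 2.4 m from A (one-third of the span from the peak).
Taking moments about A: B_y·5.5 − (½·2643.2·4.2)·2.4 − 1150·sin68°·1.7 = 0 → B_y = 15134.4/5.5 = 2751.71 ≈ 2752 N.
ΣF_y = 0: A_y + 2751.71 − ½·2643.2·4.2 − 1150·sin68° = 0 → A_y = 3865 N.
ΣF_x = 0: A_x + 1150·cos68° = 0 → A_x = -430.8 N.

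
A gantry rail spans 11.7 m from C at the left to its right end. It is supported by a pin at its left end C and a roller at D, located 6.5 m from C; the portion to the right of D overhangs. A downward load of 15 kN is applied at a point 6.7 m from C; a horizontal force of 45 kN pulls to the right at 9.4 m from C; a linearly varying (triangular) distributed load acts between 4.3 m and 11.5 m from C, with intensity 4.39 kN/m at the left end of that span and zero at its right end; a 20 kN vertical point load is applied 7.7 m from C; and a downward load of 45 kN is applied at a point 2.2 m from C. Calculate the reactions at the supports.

C_x = -45.00 kN, C_y = 25.13 kN, D_y = 70.67 kN

Resultant of the triangular load: ½ × 4.39 × 7.2 = 15.804 kN, acting at 6.7 m from C (one-third of the span from the peak).
Taking moments about C: D_y·6.5 − 15·6.7 − (½·4.39·7.2)·6.7 − 20·7.7 − 45·2.2 = 0 → D_y = 459.3868/6.5 = 70.6749 ≈ 70.67 kN.
ΣF_y = 0: C_y + 70.6749 − 15 − ½·4.39·7.2 − 20 − 45 = 0 → C_y = 25.13 kN.
ΣF_x = 0: C_x + 45 = 0 → C_x = -45.00 kN.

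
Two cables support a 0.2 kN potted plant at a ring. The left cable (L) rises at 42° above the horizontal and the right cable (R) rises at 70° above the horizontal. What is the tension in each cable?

ΣF_x = 0: −T_L·cos42° + T_R·cos70° = 0 → T_R = 2.17281·T_L.
ΣF_y = 0: T_L·sin42° + T_R·sin70° = 0.2.
Substitute: T_L·(0.669131 + 2.17281·0.939693) = 0.2 → T_L = 0.0737761 ≈ 0.07378 kN.
Then T_R = 2.17281 × 0.0737761 = 0.1603 kN.

T_L = 0.07378 kN, T_R = 0.1603 kN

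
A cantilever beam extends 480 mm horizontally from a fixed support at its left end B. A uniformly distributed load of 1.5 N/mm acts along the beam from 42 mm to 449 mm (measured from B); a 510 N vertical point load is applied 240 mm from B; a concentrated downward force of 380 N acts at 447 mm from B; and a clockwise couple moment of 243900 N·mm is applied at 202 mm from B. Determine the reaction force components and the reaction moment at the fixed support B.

B_x = 0, B_y = 1500 N, M_B = 686000 N·mm

Resultant of the distributed load: 1.5 × 407 = 610.5 N at 245.5 mm from B.
ΣF_x = 0: B_x = 0.
ΣF_y = 0: B_y − 1.5·407 − 510 − 380 = 0 → B_y = 1500 N.
ΣM about B: M_B − (1.5·407)·245.5 − 510·240 − 380·447 − 243900 = 0 → M_B = 686000 N·mm.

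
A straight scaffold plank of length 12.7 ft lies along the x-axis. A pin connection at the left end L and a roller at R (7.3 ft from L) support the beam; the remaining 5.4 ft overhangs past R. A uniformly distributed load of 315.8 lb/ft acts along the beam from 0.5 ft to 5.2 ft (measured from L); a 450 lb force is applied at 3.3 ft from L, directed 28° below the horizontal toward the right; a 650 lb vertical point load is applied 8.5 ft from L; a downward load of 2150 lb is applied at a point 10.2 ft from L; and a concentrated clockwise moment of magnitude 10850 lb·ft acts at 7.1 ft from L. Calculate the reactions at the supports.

Resultant of the distributed load: 315.8 × 4.7 = 1484.26 lb at 2.85 ft from L.
Taking moments about L: R_y·7.3 − (315.8·4.7)·2.85 − 450·sin28°·3.3 − 650·8.5 − 2150·10.2 − 10850 = 0 → R_y = 43232.3/7.3 = 5922.23 ≈ 5922 lb.
ΣF_y = 0: L_y + 5922.23 − 315.8·4.7 − 450·sin28° − 650 − 2150 = 0 → L_y = -1427 lb.
ΣF_x = 0: L_x + 450·cos28° = 0 → L_x = -397.3 lb.

L_x = -397.3 lb, L_y = -1427 lb, R_y = 5922 lb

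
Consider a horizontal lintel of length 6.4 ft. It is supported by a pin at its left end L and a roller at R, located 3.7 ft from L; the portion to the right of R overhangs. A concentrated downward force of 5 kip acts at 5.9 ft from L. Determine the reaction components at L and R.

L_x = 0, L_y = -2.973 kip, R_y = 7.973 kip

Taking moments about L: R_y·3.7 − 5·5.9 = 0 → R_y = 29.5/3.7 = 7.97297 ≈ 7.973 kip.
ΣF_y = 0: L_y + 7.97297 − 5 = 0 → L_y = -2.973 kip.
ΣF_x = 0: no horizontal applied forces, so L_x = 0.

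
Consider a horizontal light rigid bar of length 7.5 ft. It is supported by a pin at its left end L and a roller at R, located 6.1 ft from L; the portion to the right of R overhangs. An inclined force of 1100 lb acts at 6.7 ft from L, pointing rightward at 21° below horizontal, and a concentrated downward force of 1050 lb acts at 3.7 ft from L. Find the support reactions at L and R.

Taking moments about L: R_y·6.1 − 1100·sin21°·6.7 − 1050·3.7 = 0 → R_y = 6526.17/6.1 = 1069.86 ≈ 1070 lb.
ΣF_y = 0: L_y + 1069.86 − 1100·sin21° − 1050 = 0 → L_y = 374.3 lb.
ΣF_x = 0: L_x + 1100·cos21° = 0 → L_x = -1027 lb.

L_x = -1027 lb, L_y = 374.3 lb, R_y = 1070 lb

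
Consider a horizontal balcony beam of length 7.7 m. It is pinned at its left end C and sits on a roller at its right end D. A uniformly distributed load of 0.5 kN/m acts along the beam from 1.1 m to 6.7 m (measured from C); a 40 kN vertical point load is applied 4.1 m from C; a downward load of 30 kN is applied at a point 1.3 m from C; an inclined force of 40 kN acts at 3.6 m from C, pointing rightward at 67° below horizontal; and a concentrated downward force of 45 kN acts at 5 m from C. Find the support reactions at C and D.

C_x = -15.63 kN, C_y = 80.40 kN, D_y = 74.22 kN

Resultant of the distributed load: 0.5 × 5.6 = 2.8 kN at 3.9 m from C.
Taking moments about C: D_y·7.7 − (0.5·5.6)·3.9 − 40·4.1 − 30·1.3 − 40·sin67°·3.6 − 45·5 = 0 → D_y = 571.473/7.7 = 74.2173 ≈ 74.22 kN.
ΣF_y = 0: C_y + 74.2173 − 0.5·5.6 − 40 − 30 − 40·sin67° − 45 = 0 → C_y = 80.40 kN.
ΣF_x = 0: C_x + 40·cos67° = 0 → C_x = -15.63 kN.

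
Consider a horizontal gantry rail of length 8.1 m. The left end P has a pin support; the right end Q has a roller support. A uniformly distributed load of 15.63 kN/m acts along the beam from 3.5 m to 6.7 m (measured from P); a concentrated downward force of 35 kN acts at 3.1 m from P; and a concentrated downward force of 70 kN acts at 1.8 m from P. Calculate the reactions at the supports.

Resultant of the distributed load: 15.63 × 3.2 = 50.016 kN at 5.1 m from P.
Taking moments about P: Q_y·8.1 − (15.63·3.2)·5.1 − 35·3.1 − 70·1.8 = 0 → Q_y = 489.5816/8.1 = 60.4422 ≈ 60.44 kN.
ΣF_y = 0: P_y + 60.4422 − 15.63·3.2 − 35 − 70 = 0 → P_y = 94.57 kN.
ΣF_x = 0: no horizontal applied forces, so P_x = 0.

P_x = 0, P_y = 94.57 kN, Q_y = 60.44 kN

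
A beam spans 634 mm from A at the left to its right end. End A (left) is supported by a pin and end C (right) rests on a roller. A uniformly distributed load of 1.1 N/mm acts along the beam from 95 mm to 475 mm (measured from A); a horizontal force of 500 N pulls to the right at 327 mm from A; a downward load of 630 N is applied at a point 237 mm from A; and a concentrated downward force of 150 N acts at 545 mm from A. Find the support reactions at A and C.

A_x = -500.0 N, A_y = 645.6 N, C_y = 552.4 N

Resultant of the distributed load: 1.1 × 380 = 418 N at 285 mm from A.
Taking moments about A: C_y·634 − (1.1·380)·285 − 630·237 − 150·545 = 0 → C_y = 350190/634 = 552.35 ≈ 552.4 N.
ΣF_y = 0: A_y + 552.35 − 1.1·380 − 630 − 150 = 0 → A_y = 645.6 N.
ΣF_x = 0: A_x + 500 = 0 → A_x = -500.0 N.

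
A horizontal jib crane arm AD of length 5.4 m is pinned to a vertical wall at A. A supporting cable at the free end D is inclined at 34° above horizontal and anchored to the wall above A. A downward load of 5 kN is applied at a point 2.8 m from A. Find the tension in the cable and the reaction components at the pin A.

ΣM about A: T·sin34°·5.4 − 5·2.8 = 0 → T = 14/(5.4·0.559193) = 4.63631 ≈ 4.636 kN.
ΣF_x = 0: A_x − T·cos34° = 0 → A_x = 4.63631 × 0.829038 = 3.844 kN.
ΣF_y = 0: A_y + T·sin34° − 5 = 0 → A_y = 5 − 4.63631 × 0.559193 = 2.407 kN.

T = 4.636 kN, A_x = 3.844 kN, A_y = 2.407 kN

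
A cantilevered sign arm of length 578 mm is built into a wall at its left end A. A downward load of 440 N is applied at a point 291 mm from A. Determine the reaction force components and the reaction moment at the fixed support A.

ΣF_x = 0: A_x = 0.
ΣF_y = 0: A_y − 440 = 0 → A_y = 440.0 N.
ΣM about A: M_A − 440·291 = 0 → M_A = 128000 N·mm.

A_x = 0, A_y = 440.0 N, M_A = 128000 N·mm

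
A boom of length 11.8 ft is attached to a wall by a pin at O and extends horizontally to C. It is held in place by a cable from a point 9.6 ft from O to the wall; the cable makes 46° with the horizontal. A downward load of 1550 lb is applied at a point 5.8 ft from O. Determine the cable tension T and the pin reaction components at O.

ΣM about O: T·sin46°·9.6 − 1550·5.8 = 0 → T = 8990/(9.6·0.71934) = 1301.83 ≈ 1302 lb.
ΣF_x = 0: O_x − T·cos46° = 0 → O_x = 1301.83 × 0.694658 = 904.3 lb.
ΣF_y = 0: O_y + T·sin46° − 1550 = 0 → O_y = 1550 − 1301.83 × 0.71934 = 613.5 lb.

T = 1302 lb, O_x = 904.3 lb, O_y = 613.5 lb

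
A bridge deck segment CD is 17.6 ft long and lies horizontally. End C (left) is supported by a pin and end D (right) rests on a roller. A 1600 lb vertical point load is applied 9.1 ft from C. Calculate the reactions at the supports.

C_x = 0, C_y = 772.7 lb, D_y = 827.3 lb

Taking moments about C: D_y·17.6 − 1600·9.1 = 0 → D_y = 14560/17.6 = 827.273 ≈ 827.3 lb.
ΣF_y = 0: C_y + 827.273 − 1600 = 0 → C_y = 772.7 lb.
ΣF_x = 0: no horizontal applied forces, so C_x = 0.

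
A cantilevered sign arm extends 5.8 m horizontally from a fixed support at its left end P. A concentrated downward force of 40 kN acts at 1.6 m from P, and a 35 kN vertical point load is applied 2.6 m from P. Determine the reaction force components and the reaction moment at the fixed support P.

P_x = 0, P_y = 75.00 kN, M_P = 155.0 kN·m

ΣF_x = 0: P_x = 0.
ΣF_y = 0: P_y − 40 − 35 = 0 → P_y = 75.00 kN.
ΣM about P: M_P − 40·1.6 − 35·2.6 = 0 → M_P = 155.0 kN·m.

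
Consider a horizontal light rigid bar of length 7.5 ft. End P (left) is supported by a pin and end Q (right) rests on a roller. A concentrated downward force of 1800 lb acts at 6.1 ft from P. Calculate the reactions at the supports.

Taking moments about P: Q_y·7.5 − 1800·6.1 = 0 → Q_y = 10980/7.5 = 1464 lb.
ΣF_y = 0: P_y + 1464 − 1800 = 0 → P_y = 336.0 lb.
ΣF_x = 0: no horizontal applied forces, so P_x = 0.

P_x = 0, P_y = 336.0 lb, Q_y = 1464 lb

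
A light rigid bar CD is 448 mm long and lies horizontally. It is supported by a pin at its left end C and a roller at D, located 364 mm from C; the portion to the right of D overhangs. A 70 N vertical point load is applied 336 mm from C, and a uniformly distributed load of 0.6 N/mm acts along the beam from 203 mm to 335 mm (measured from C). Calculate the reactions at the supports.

C_x = 0, C_y = 26.05 N, D_y = 123.1 N

Resultant of the distributed load: 0.6 × 132 = 79.2 N at 269 mm from C.
ΣM about C: D_y·364 − 70·336 − (0.6·132)·269 = 0 → D_y = 44824.8/364 = 123.145 ≈ 123.1 N.
ΣF_y = 0: C_y + 123.145 − 70 − 0.6·132 = 0 → C_y = 26.05 N.
ΣF_x = 0: no horizontal applied forces, so C_x = 0.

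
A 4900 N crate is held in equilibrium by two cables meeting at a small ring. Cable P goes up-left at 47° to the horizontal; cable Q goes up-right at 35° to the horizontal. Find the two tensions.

ΣF_x = 0: −T_P·cos47° + T_Q·cos35° = 0 → T_Q = 0.832566·T_P.
ΣF_y = 0: T_P·sin47° + T_Q·sin35° = 4900.
Substitute: T_P·(0.731354 + 0.832566·0.573576) = 4900 → T_P = 4053.29 ≈ 4053 N.
Then T_Q = 0.832566 × 4053.29 = 3375 N.

T_P = 4053 N, T_Q = 3375 N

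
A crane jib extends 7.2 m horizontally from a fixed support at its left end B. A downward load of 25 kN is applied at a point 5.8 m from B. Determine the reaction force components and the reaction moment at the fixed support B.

ΣF_x = 0: B_x = 0.
ΣF_y = 0: B_y − 25 = 0 → B_y = 25.00 kN.
ΣM about B: M_B − 25·5.8 = 0 → M_B = 145.0 kN·m.

B_x = 0, B_y = 25.00 kN, M_B = 145.0 kN·m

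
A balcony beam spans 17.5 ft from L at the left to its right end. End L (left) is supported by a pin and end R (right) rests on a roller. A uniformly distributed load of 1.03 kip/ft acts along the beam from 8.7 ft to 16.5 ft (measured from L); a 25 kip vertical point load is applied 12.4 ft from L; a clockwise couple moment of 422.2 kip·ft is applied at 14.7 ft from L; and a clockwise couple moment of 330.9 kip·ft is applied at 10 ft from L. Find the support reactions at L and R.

Resultant of the distributed load: 1.03 × 7.8 = 8.034 kip at 12.6 ft from L.
Taking moments about L: R_y·17.5 − (1.03·7.8)·12.6 − 25·12.4 − 422.2 − 330.9 = 0 → R_y = 1164.3284/17.5 = 66.5331 ≈ 66.53 kip.
ΣF_y = 0: L_y + 66.5331 − 1.03·7.8 − 25 = 0 → L_y = -33.50 kip.
ΣF_x = 0: no horizontal applied forces, so L_x = 0.

L_x = 0, L_y = -33.50 kip, R_y = 66.53 kip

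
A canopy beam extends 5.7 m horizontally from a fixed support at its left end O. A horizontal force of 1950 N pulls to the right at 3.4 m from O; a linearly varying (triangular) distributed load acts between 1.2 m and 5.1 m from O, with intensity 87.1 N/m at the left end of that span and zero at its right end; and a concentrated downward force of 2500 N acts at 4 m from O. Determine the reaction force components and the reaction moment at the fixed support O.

O_x = -1950 N, O_y = 2670 N, M_O = 10420 N·m

Resultant of the triangular load: ½ × 87.1 × 3.9 = 169.845 N, acting at 2.5 m from O (one-third of the span from the peak).
ΣF_x = 0: O_x + 1950 = 0 → O_x = -1950 N.
ΣF_y = 0: O_y − ½·87.1·3.9 − 2500 = 0 → O_y = 2670 N.
ΣM about O: M_O − (½·87.1·3.9)·2.5 − 2500·4 = 0 → M_O = 10420 N·m.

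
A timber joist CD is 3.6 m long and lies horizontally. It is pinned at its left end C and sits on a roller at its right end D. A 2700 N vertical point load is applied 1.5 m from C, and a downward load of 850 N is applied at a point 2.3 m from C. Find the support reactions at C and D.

C_x = 0, C_y = 1882 N, D_y = 1668 N

Moments about C: D_y·3.6 − 2700·1.5 − 850·2.3 = 0 → D_y = 6005/3.6 = 1668.06 ≈ 1668 N.
ΣF_y = 0: C_y + 1668.06 − 2700 − 850 = 0 → C_y = 1882 N.
ΣF_x = 0: no horizontal applied forces, so C_x = 0.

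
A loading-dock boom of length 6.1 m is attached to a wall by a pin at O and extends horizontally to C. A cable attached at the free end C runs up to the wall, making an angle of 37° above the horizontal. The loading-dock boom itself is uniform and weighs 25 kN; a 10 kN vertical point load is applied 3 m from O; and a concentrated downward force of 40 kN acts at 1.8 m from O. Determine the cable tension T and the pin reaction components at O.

T = 48.56 kN, O_x = 38.78 kN, O_y = 45.78 kN

ΣM about O: T·sin37°·6.1 − 25·3.05 − 10·3 − 40·1.8 = 0 → T = 178.25/(6.1·0.601815) = 48.5553 ≈ 48.56 kN.
ΣF_x = 0: O_x − T·cos37° = 0 → O_x = 48.5553 × 0.798636 = 38.78 kN.
ΣF_y = 0: O_y + T·sin37° − 25 − 10 − 40 = 0 → O_y = 75 − 48.5553 × 0.601815 = 45.78 kN.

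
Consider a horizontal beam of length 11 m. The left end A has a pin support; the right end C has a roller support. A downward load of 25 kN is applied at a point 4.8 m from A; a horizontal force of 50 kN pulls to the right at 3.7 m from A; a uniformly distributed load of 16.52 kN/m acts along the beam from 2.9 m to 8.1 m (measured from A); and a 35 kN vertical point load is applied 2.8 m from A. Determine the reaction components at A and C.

A_x = -50.00 kN, A_y = 83.13 kN, C_y = 62.77 kN

Resultant of the distributed load: 16.52 × 5.2 = 85.904 kN at 5.5 m from A.
ΣM about A: C_y·11 − 25·4.8 − (16.52·5.2)·5.5 − 35·2.8 = 0 → C_y = 690.472/11 = 62.7702 ≈ 62.77 kN.
ΣF_y = 0: A_y + 62.7702 − 25 − 16.52·5.2 − 35 = 0 → A_y = 83.13 kN.
ΣF_x = 0: A_x + 50 = 0 → A_x = -50.00 kN.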